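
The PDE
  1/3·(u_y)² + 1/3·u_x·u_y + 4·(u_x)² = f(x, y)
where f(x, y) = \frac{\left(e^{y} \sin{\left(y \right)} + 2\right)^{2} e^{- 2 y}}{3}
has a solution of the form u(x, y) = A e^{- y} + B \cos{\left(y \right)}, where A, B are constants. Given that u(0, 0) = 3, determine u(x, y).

Substitute the ansatz u = A e^{- y} + B \cos{\left(y \right)} into the left-hand side.
Derivatives of the ansatz:
  u_y = - A e^{- y} - B \sin{\left(y \right)}
  u_x = 0
Term by term:
  1/3·(u_y)² = \frac{A^{2} e^{- 2 y}}{3} + \frac{2 A B e^{- y} \sin{\left(y \right)}}{3} + \frac{B^{2} \sin^{2}{\left(y \right)}}{3}
  1/3·u_x·u_y = 0
  4·(u_x)² = 0
So the left-hand side equals
  \frac{A^{2} e^{- 2 y}}{3} + \frac{2 A B e^{- y} \sin{\left(y \right)}}{3} + \frac{B^{2} \sin^{2}{\left(y \right)}}{3}
This must equal f(x, y) identically; expanded, f = \frac{\sin^{2}{\left(y \right)}}{3} + \frac{4 e^{- y} \sin{\left(y \right)}}{3} + \frac{4 e^{- 2 y}}{3}.
Matching coefficients of the independent functions:
  [e^{- y} \sin{\left(y \right)}]:  \frac{2 A B}{3} = \frac{4}{3}
  [e^{- 2 y}]:  \frac{A^{2}}{3} = \frac{4}{3}
  [\sin^{2}{\left(y \right)}]:  \frac{B^{2}}{3} = \frac{1}{3}
These equations allow (A, B) = (-2, -1) or (2, 1).
Impose the point condition(s):
  u(0, 0) = 3  ⟹  A + B = 3
Only A = 2, B = 1 satisfies everything.
Hence u(x, y) = \cos{\left(y \right)} + 2 e^{- y}.

Answer: u(x, y) = \cos{\left(y \right)} + 2 e^{- y}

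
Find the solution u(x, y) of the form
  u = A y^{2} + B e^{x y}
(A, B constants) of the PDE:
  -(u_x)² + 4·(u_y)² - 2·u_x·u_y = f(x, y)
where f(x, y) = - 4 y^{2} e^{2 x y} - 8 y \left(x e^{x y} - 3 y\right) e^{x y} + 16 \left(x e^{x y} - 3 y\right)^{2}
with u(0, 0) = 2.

Substitute the ansatz u = A y^{2} + B e^{x y} into the left-hand side.
Derivatives of the ansatz:
  u_x = B y e^{x y}
  u_y = 2 A y + B x e^{x y}
Term by term:
  -(u_x)² = - B^{2} y^{2} e^{2 x y}
  4·(u_y)² = 16 A^{2} y^{2} + 16 A B x y e^{x y} + 4 B^{2} x^{2} e^{2 x y}
  -2·u_x·u_y = - 4 A B y^{2} e^{x y} - 2 B^{2} x y e^{2 x y}
So the left-hand side equals
  16 A^{2} y^{2} + 16 A B x y e^{x y} - 4 A B y^{2} e^{x y} + 4 B^{2} x^{2} e^{2 x y} - 2 B^{2} x y e^{2 x y} - B^{2} y^{2} e^{2 x y}
This must equal f(x, y) identically; expanded, f = 16 x^{2} e^{2 x y} - 8 x y e^{2 x y} - 96 x y e^{x y} - 4 y^{2} e^{2 x y} + 24 y^{2} e^{x y} + 144 y^{2}.
Matching coefficients of the independent functions:
  [y^{2}]:  16 A^{2} = 144
  [x^{2} e^{2 x y}]:  4 B^{2} = 16
  [y^{2} e^{x y}]:  - 4 A B = 24
  [y^{2} e^{2 x y}]:  - B^{2} = -4
  [x y e^{x y}]:  16 A B = -96
  [x y e^{2 x y}]:  - 2 B^{2} = -8
These equations allow (A, B) = (-3, 2) or (3, -2).
Impose the point condition(s):
  u(0, 0) = 2  ⟹  B = 2
Only A = -3, B = 2 satisfies everything.
Hence u(x, y) = - 3 y^{2} + 2 e^{x y}.

Answer: u(x, y) = - 3 y^{2} + 2 e^{x y}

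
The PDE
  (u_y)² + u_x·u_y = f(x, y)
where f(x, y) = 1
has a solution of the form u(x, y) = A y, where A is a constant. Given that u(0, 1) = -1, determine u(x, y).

Substitute the ansatz u = A y into the left-hand side.
Derivatives of the ansatz:
  u_y = A
  u_x = 0
Term by term:
  (u_y)² = A^{2}
  u_x·u_y = 0
So the left-hand side equals
  A^{2}
This must equal f(x, y) = 1 identically.
Matching coefficients of the independent functions:
  [constant term]:  A^{2} = 1
These equations allow (A) = (-1) or (1).
Impose the point condition(s):
  u(0, 1) = -1  ⟹  A = -1
Only A = -1 satisfies everything.
Hence u(x, y) = - y.

Answer: u(x, y) = - y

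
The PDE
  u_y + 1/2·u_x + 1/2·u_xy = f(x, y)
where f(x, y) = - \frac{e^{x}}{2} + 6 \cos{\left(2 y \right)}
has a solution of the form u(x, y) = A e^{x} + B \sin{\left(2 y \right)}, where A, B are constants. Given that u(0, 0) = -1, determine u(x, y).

Substitute the ansatz u = A e^{x} + B \sin{\left(2 y \right)} into the left-hand side.
Derivatives of the ansatz:
  u_y = 2 B \cos{\left(2 y \right)}
  u_x = A e^{x}
  u_xy = 0
Term by term:
  u_y = 2 B \cos{\left(2 y \right)}
  1/2·u_x = \frac{A e^{x}}{2}
  1/2·u_xy = 0
So the left-hand side equals
  \frac{A e^{x}}{2} + 2 B \cos{\left(2 y \right)}
This must equal f(x, y) = - \frac{e^{x}}{2} + 6 \cos{\left(2 y \right)} identically.
Matching coefficients of the independent functions:
  [e^{x}]:  \frac{A}{2} = - \frac{1}{2}
  [\cos{\left(2 y \right)}]:  2 B = 6
Solving: A = -1, B = 3.
Check against the point condition:
  u(0, 0) = -1  ⟹  A = -1  ✓
Hence u(x, y) = - e^{x} + 3 \sin{\left(2 y \right)}.

Answer: u(x, y) = - e^{x} + 3 \sin{\left(2 y \right)}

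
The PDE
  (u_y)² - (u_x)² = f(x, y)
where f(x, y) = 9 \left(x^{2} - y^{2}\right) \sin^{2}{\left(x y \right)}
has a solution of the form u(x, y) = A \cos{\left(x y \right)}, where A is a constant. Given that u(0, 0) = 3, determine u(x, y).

Answer: u(x, y) = 3 \cos{\left(x y \right)}

Derivation:
Substitute the ansatz u = A \cos{\left(x y \right)} into the left-hand side.
Derivatives of the ansatz:
  u_y = - A x \sin{\left(x y \right)}
  u_x = - A y \sin{\left(x y \right)}
Term by term:
  (u_y)² = A^{2} x^{2} \sin^{2}{\left(x y \right)}
  -(u_x)² = - A^{2} y^{2} \sin^{2}{\left(x y \right)}
So the left-hand side equals
  A^{2} x^{2} \sin^{2}{\left(x y \right)} - A^{2} y^{2} \sin^{2}{\left(x y \right)}
This must equal f(x, y) identically; expanded, f = 9 x^{2} \sin^{2}{\left(x y \right)} - 9 y^{2} \sin^{2}{\left(x y \right)}.
Matching coefficients of the independent functions:
  [x^{2} \sin^{2}{\left(x y \right)}]:  A^{2} = 9
  [y^{2} \sin^{2}{\left(x y \right)}]:  - A^{2} = -9
These equations allow (A) = (-3) or (3).
Impose the point condition(s):
  u(0, 0) = 3  ⟹  A = 3
Only A = 3 satisfies everything.
Hence u(x, y) = 3 \cos{\left(x y \right)}.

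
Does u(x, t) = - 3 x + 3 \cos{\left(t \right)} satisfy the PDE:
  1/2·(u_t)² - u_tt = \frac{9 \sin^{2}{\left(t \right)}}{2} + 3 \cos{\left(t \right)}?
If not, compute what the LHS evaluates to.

Evaluate each term of the left-hand side for u = - 3 x + 3 \cos{\left(t \right)}.
Derivatives:
  u_t = - 3 \sin{\left(t \right)}
  u_tt = - 3 \cos{\left(t \right)}
Terms:
  1/2·(u_t)² = \frac{9 \sin^{2}{\left(t \right)}}{2}
  -u_tt = 3 \cos{\left(t \right)}
Sum: LHS = \frac{9 \sin^{2}{\left(t \right)}}{2} + 3 \cos{\left(t \right)}
This is exactly the given right-hand side, so u is a solution.

Answer: Yes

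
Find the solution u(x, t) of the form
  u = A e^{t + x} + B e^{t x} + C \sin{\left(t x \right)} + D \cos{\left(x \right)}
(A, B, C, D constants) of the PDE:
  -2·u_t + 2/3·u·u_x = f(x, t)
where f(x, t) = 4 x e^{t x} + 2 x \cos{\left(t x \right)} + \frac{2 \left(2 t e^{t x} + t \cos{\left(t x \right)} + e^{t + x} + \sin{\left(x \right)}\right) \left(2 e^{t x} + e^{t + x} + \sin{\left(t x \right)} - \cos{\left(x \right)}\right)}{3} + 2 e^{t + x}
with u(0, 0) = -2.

Substitute the ansatz u = A e^{t + x} + B e^{t x} + C \sin{\left(t x \right)} + D \cos{\left(x \right)} into the left-hand side.
Derivatives of the ansatz:
  u_t = A e^{t} e^{x} + B x e^{t x} + C x \cos{\left(t x \right)}
  u_x = A e^{t} e^{x} + B t e^{t x} + C t \cos{\left(t x \right)} - D \sin{\left(x \right)}
Term by term:
  -2·u_t = - 2 A e^{t} e^{x} - 2 B x e^{t x} - 2 C x \cos{\left(t x \right)}
  2/3·u·u_x = \frac{2 A^{2} e^{2 t} e^{2 x}}{3} + \frac{2 A B t e^{t} e^{x} e^{t x}}{3} + \frac{2 A B e^{t} e^{x} e^{t x}}{3} + \frac{2 A C t e^{t} e^{x} \cos{\left(t x \right)}}{3} + \frac{2 A C e^{t} e^{x} \sin{\left(t x \right)}}{3} - \frac{2 A D e^{t} e^{x} \sin{\left(x \right)}}{3} + \frac{2 A D e^{t} e^{x} \cos{\left(x \right)}}{3} + \frac{2 B^{2} t e^{2 t x}}{3} + \frac{2 B C t e^{t x} \sin{\left(t x \right)}}{3} + \frac{2 B C t e^{t x} \cos{\left(t x \right)}}{3} + \frac{2 B D t e^{t x} \cos{\left(x \right)}}{3} - \frac{2 B D e^{t x} \sin{\left(x \right)}}{3} + \frac{2 C^{2} t \sin{\left(t x \right)} \cos{\left(t x \right)}}{3} + \frac{2 C D t \cos{\left(x \right)} \cos{\left(t x \right)}}{3} - \frac{2 C D \sin{\left(x \right)} \sin{\left(t x \right)}}{3} - \frac{2 D^{2} \sin{\left(x \right)} \cos{\left(x \right)}}{3}
So the left-hand side equals
  \frac{2 A^{2} e^{2 t} e^{2 x}}{3} + \frac{2 A B t e^{t} e^{x} e^{t x}}{3} + \frac{2 A B e^{t} e^{x} e^{t x}}{3} + \frac{2 A C t e^{t} e^{x} \cos{\left(t x \right)}}{3} + \frac{2 A C e^{t} e^{x} \sin{\left(t x \right)}}{3} - \frac{2 A D e^{t} e^{x} \sin{\left(x \right)}}{3} + \frac{2 A D e^{t} e^{x} \cos{\left(x \right)}}{3} - 2 A e^{t} e^{x} + \frac{2 B^{2} t e^{2 t x}}{3} + \frac{2 B C t e^{t x} \sin{\left(t x \right)}}{3} + \frac{2 B C t e^{t x} \cos{\left(t x \right)}}{3} + \frac{2 B D t e^{t x} \cos{\left(x \right)}}{3} - \frac{2 B D e^{t x} \sin{\left(x \right)}}{3} - 2 B x e^{t x} + \frac{2 C^{2} t \sin{\left(t x \right)} \cos{\left(t x \right)}}{3} + \frac{2 C D t \cos{\left(x \right)} \cos{\left(t x \right)}}{3} - \frac{2 C D \sin{\left(x \right)} \sin{\left(t x \right)}}{3} - 2 C x \cos{\left(t x \right)} - \frac{2 D^{2} \sin{\left(x \right)} \cos{\left(x \right)}}{3}
This must equal f(x, t) identically; expanded, f = \frac{4 t e^{t} e^{x} e^{t x}}{3} + \frac{2 t e^{t} e^{x} \cos{\left(t x \right)}}{3} + \frac{8 t e^{2 t x}}{3} + \frac{4 t e^{t x} \sin{\left(t x \right)}}{3} - \frac{4 t e^{t x} \cos{\left(x \right)}}{3} + \frac{4 t e^{t x} \cos{\left(t x \right)}}{3} + \frac{2 t \sin{\left(t x \right)} \cos{\left(t x \right)}}{3} - \frac{2 t \cos{\left(x \right)} \cos{\left(t x \right)}}{3} + 4 x e^{t x} + 2 x \cos{\left(t x \right)} + \frac{2 e^{2 t} e^{2 x}}{3} + \frac{4 e^{t} e^{x} e^{t x}}{3} + \frac{2 e^{t} e^{x} \sin{\left(x \right)}}{3} + \frac{2 e^{t} e^{x} \sin{\left(t x \right)}}{3} - \frac{2 e^{t} e^{x} \cos{\left(x \right)}}{3} + 2 e^{t} e^{x} + \frac{4 e^{t x} \sin{\left(x \right)}}{3} + \frac{2 \sin{\left(x \right)} \sin{\left(t x \right)}}{3} - \frac{2 \sin{\left(x \right)} \cos{\left(x \right)}}{3}.
Matching coefficients of the independent functions:
(each divided by its leading coefficient; functions giving the same equation are listed together)
  [t e^{2 t x}]:  B^{2} - 4 = 0
  [x e^{t x}]:  B + 2 = 0
  [x \cos{\left(t x \right)}]:  C + 1 = 0
  [e^{t} e^{x}]:  A + 1 = 0
  [e^{2 t} e^{2 x}]:  A^{2} - 1 = 0
  [e^{t x} \sin{\left(x \right)}, t e^{t x} \cos{\left(x \right)}]:  B D + 2 = 0
  [\sin{\left(x \right)} \sin{\left(t x \right)}, t \cos{\left(x \right)} \cos{\left(t x \right)}]:  C D + 1 = 0
  [\sin{\left(x \right)} \cos{\left(x \right)}]:  D^{2} - 1 = 0
  [t e^{t x} \sin{\left(t x \right)}, t e^{t x} \cos{\left(t x \right)}]:  B C - 2 = 0
  [t \sin{\left(t x \right)} \cos{\left(t x \right)}]:  C^{2} - 1 = 0
  [e^{t} e^{x} e^{t x}, t e^{t} e^{x} e^{t x}]:  A B - 2 = 0
  [e^{t} e^{x} \sin{\left(x \right)}, e^{t} e^{x} \cos{\left(x \right)}]:  A D + 1 = 0
  [e^{t} e^{x} \sin{\left(t x \right)}, t e^{t} e^{x} \cos{\left(t x \right)}]:  A C - 1 = 0
Solving: A = -1, B = -2, C = -1, D = 1.
Check against the point condition:
  u(0, 0) = -2  ⟹  A + B + D = -2  ✓
Hence u(x, t) = - 2 e^{t x} - e^{t + x} - \sin{\left(t x \right)} + \cos{\left(x \right)}.

Answer: u(x, t) = - 2 e^{t x} - e^{t + x} - \sin{\left(t x \right)} + \cos{\left(x \right)}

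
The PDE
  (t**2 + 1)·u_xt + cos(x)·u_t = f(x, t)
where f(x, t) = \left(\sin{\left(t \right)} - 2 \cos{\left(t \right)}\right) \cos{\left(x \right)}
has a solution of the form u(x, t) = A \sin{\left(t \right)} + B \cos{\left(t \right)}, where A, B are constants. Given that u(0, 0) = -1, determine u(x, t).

Substitute the ansatz u = A \sin{\left(t \right)} + B \cos{\left(t \right)} into the left-hand side.
Derivatives of the ansatz:
  u_xt = 0
  u_t = A \cos{\left(t \right)} - B \sin{\left(t \right)}
Term by term:
  (t**2 + 1)·u_xt = 0
  cos(x)·u_t = A \cos{\left(t \right)} \cos{\left(x \right)} - B \sin{\left(t \right)} \cos{\left(x \right)}
So the left-hand side equals
  A \cos{\left(t \right)} \cos{\left(x \right)} - B \sin{\left(t \right)} \cos{\left(x \right)}
This must equal f(x, t) identically; expanded, f = \sin{\left(t \right)} \cos{\left(x \right)} - 2 \cos{\left(t \right)} \cos{\left(x \right)}.
Matching coefficients of the independent functions:
  [\sin{\left(t \right)} \cos{\left(x \right)}]:  - B = 1
  [\cos{\left(t \right)} \cos{\left(x \right)}]:  A = -2
Solving: A = -2, B = -1.
Check against the point condition:
  u(0, 0) = -1  ⟹  B = -1  ✓
Hence u(x, t) = - 2 \sin{\left(t \right)} - \cos{\left(t \right)}.

Answer: u(x, t) = - 2 \sin{\left(t \right)} - \cos{\left(t \right)}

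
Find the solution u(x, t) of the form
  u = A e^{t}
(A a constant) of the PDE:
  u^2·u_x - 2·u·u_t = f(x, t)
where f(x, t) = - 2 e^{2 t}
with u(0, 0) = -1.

Answer: u(x, t) = - e^{t}

Derivation:
Substitute the ansatz u = A e^{t} into the left-hand side.
Derivatives of the ansatz:
  u_x = 0
  u_t = A e^{t}
Term by term:
  u^2·u_x = 0
  -2·u·u_t = - 2 A^{2} e^{2 t}
So the left-hand side equals
  - 2 A^{2} e^{2 t}
This must equal f(x, t) = - 2 e^{2 t} identically.
Matching coefficients of the independent functions:
  [e^{2 t}]:  - 2 A^{2} = -2
These equations allow (A) = (-1) or (1).
Impose the point condition(s):
  u(0, 0) = -1  ⟹  A = -1
Only A = -1 satisfies everything.
Hence u(x, t) = - e^{t}.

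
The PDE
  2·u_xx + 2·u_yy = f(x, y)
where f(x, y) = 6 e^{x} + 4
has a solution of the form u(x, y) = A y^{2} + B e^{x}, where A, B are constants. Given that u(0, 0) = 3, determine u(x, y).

Answer: u(x, y) = y^{2} + 3 e^{x}

Derivation:
Substitute the ansatz u = A y^{2} + B e^{x} into the left-hand side.
Derivatives of the ansatz:
  u_xx = B e^{x}
  u_yy = 2 A
Term by term:
  2·u_xx = 2 B e^{x}
  2·u_yy = 4 A
So the left-hand side equals
  4 A + 2 B e^{x}
This must equal f(x, y) = 6 e^{x} + 4 identically.
Matching coefficients of the independent functions:
  [constant term]:  4 A = 4
  [e^{x}]:  2 B = 6
Solving: A = 1, B = 3.
Check against the point condition:
  u(0, 0) = 3  ⟹  B = 3  ✓
Hence u(x, y) = y^{2} + 3 e^{x}.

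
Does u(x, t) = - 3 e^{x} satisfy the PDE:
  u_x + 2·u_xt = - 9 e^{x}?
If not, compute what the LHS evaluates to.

Evaluate each term of the left-hand side for u = - 3 e^{x}.
Derivatives:
  u_x = - 3 e^{x}
  u_xt = 0
Terms:
  u_x = - 3 e^{x}
  2·u_xt = 0
Sum: LHS = - 3 e^{x}
Given right-hand side: - 9 e^{x}. Difference LHS − RHS = 6 e^{x} ≠ 0, so u is not a solution.

Answer: No, the LHS evaluates to - 3 e^{x}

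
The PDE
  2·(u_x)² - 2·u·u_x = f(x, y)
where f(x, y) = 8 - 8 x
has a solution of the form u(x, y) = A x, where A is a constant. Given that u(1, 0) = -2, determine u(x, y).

Answer: u(x, y) = - 2 x

Derivation:
Substitute the ansatz u = A x into the left-hand side.
Derivatives of the ansatz:
  u_x = A
Term by term:
  2·(u_x)² = 2 A^{2}
  -2·u·u_x = - 2 A^{2} x
So the left-hand side equals
  - 2 A^{2} x + 2 A^{2}
This must equal f(x, y) = 8 - 8 x identically.
Matching coefficients of the independent functions:
  [constant term]:  2 A^{2} = 8
  [x]:  - 2 A^{2} = -8
These equations allow (A) = (-2) or (2).
Impose the point condition(s):
  u(1, 0) = -2  ⟹  A = -2
Only A = -2 satisfies everything.
Hence u(x, y) = - 2 x.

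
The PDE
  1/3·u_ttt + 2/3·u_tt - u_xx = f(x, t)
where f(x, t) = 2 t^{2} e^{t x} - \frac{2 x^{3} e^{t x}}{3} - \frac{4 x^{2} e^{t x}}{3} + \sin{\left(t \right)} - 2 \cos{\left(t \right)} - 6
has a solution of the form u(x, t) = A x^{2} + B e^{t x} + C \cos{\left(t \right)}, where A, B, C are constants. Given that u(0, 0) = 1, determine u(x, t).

Substitute the ansatz u = A x^{2} + B e^{t x} + C \cos{\left(t \right)} into the left-hand side.
Derivatives of the ansatz:
  u_ttt = B x^{3} e^{t x} + C \sin{\left(t \right)}
  u_tt = B x^{2} e^{t x} - C \cos{\left(t \right)}
  u_xx = 2 A + B t^{2} e^{t x}
Term by term:
  1/3·u_ttt = \frac{B x^{3} e^{t x}}{3} + \frac{C \sin{\left(t \right)}}{3}
  2/3·u_tt = \frac{2 B x^{2} e^{t x}}{3} - \frac{2 C \cos{\left(t \right)}}{3}
  -u_xx = - 2 A - B t^{2} e^{t x}
So the left-hand side equals
  - 2 A - B t^{2} e^{t x} + \frac{B x^{3} e^{t x}}{3} + \frac{2 B x^{2} e^{t x}}{3} + \frac{C \sin{\left(t \right)}}{3} - \frac{2 C \cos{\left(t \right)}}{3}
This must equal f(x, t) = 2 t^{2} e^{t x} - \frac{2 x^{3} e^{t x}}{3} - \frac{4 x^{2} e^{t x}}{3} + \sin{\left(t \right)} - 2 \cos{\left(t \right)} - 6 identically.
Matching coefficients of the independent functions:
  [constant term]:  - 2 A = -6
  [t^{2} e^{t x}]:  - B = 2
  [x^{2} e^{t x}]:  \frac{2 B}{3} = - \frac{4}{3}
  [x^{3} e^{t x}]:  \frac{B}{3} = - \frac{2}{3}
  [\sin{\left(t \right)}]:  \frac{C}{3} = 1
  [\cos{\left(t \right)}]:  - \frac{2 C}{3} = -2
Solving: A = 3, B = -2, C = 3.
Check against the point condition:
  u(0, 0) = 1  ⟹  B + C = 1  ✓
Hence u(x, t) = 3 x^{2} - 2 e^{t x} + 3 \cos{\left(t \right)}.

Answer: u(x, t) = 3 x^{2} - 2 e^{t x} + 3 \cos{\left(t \right)}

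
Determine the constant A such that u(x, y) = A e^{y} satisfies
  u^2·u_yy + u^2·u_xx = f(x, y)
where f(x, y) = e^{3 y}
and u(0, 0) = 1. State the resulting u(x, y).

Answer: u(x, y) = e^{y}

Derivation:
Substitute the ansatz u = A e^{y} into the left-hand side.
Derivatives of the ansatz:
  u_yy = A e^{y}
  u_xx = 0
Term by term:
  u^2·u_yy = A^{3} e^{3 y}
  u^2·u_xx = 0
So the left-hand side equals
  A^{3} e^{3 y}
This must equal f(x, y) = e^{3 y} identically.
Matching coefficients of the independent functions:
  [e^{3 y}]:  A^{3} = 1
Solving: A = 1.
Check against the point condition:
  u(0, 0) = 1  ⟹  A = 1  ✓
Hence u(x, y) = e^{y}.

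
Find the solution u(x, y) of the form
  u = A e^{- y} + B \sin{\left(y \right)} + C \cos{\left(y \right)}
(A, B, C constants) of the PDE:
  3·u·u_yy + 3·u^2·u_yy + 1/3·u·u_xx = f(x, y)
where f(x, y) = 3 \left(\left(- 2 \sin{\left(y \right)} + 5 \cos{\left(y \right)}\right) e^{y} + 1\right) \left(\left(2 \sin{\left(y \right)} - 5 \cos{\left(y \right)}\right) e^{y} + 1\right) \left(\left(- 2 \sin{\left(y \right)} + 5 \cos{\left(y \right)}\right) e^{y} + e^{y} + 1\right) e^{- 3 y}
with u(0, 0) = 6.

Substitute the ansatz u = A e^{- y} + B \sin{\left(y \right)} + C \cos{\left(y \right)} into the left-hand side.
Derivatives of the ansatz:
  u_yy = A e^{- y} - B \sin{\left(y \right)} - C \cos{\left(y \right)}
  u_xx = 0
Term by term:
  3·u·u_yy = 3 A^{2} e^{- 2 y} - 3 B^{2} \sin^{2}{\left(y \right)} - 6 B C \sin{\left(y \right)} \cos{\left(y \right)} - 3 C^{2} \cos^{2}{\left(y \right)}
  3·u^2·u_yy = 3 A^{3} e^{- 3 y} + 3 A^{2} B e^{- 2 y} \sin{\left(y \right)} + 3 A^{2} C e^{- 2 y} \cos{\left(y \right)} - 3 A B^{2} e^{- y} \sin^{2}{\left(y \right)} - 6 A B C e^{- y} \sin{\left(y \right)} \cos{\left(y \right)} - 3 A C^{2} e^{- y} \cos^{2}{\left(y \right)} - 3 B^{3} \sin^{3}{\left(y \right)} - 9 B^{2} C \sin^{2}{\left(y \right)} \cos{\left(y \right)} - 9 B C^{2} \sin{\left(y \right)} \cos^{2}{\left(y \right)} - 3 C^{3} \cos^{3}{\left(y \right)}
  1/3·u·u_xx = 0
So the left-hand side equals
  3 A^{3} e^{- 3 y} + 3 A^{2} B e^{- 2 y} \sin{\left(y \right)} + 3 A^{2} C e^{- 2 y} \cos{\left(y \right)} + 3 A^{2} e^{- 2 y} - 3 A B^{2} e^{- y} \sin^{2}{\left(y \right)} - 6 A B C e^{- y} \sin{\left(y \right)} \cos{\left(y \right)} - 3 A C^{2} e^{- y} \cos^{2}{\left(y \right)} - 3 B^{3} \sin^{3}{\left(y \right)} - 9 B^{2} C \sin^{2}{\left(y \right)} \cos{\left(y \right)} - 3 B^{2} \sin^{2}{\left(y \right)} - 9 B C^{2} \sin{\left(y \right)} \cos^{2}{\left(y \right)} - 6 B C \sin{\left(y \right)} \cos{\left(y \right)} - 3 C^{3} \cos^{3}{\left(y \right)} - 3 C^{2} \cos^{2}{\left(y \right)}
This must equal f(x, y) identically; expanded, f = 24 \sin^{3}{\left(y \right)} - 180 \sin^{2}{\left(y \right)} \cos{\left(y \right)} - 12 \sin^{2}{\left(y \right)} + 450 \sin{\left(y \right)} \cos^{2}{\left(y \right)} + 60 \sin{\left(y \right)} \cos{\left(y \right)} - 375 \cos^{3}{\left(y \right)} - 75 \cos^{2}{\left(y \right)} - 12 e^{- y} \sin^{2}{\left(y \right)} + 60 e^{- y} \sin{\left(y \right)} \cos{\left(y \right)} - 75 e^{- y} \cos^{2}{\left(y \right)} - 6 e^{- 2 y} \sin{\left(y \right)} + 15 e^{- 2 y} \cos{\left(y \right)} + 3 e^{- 2 y} + 3 e^{- 3 y}.
Matching coefficients of the independent functions:
  [e^{- 2 y} \sin{\left(y \right)}]:  3 A^{2} B = -6
  [e^{- 2 y} \cos{\left(y \right)}]:  3 A^{2} C = 15
  [e^{- y} \sin^{2}{\left(y \right)}]:  - 3 A B^{2} = -12
  [e^{- y} \cos^{2}{\left(y \right)}]:  - 3 A C^{2} = -75
  [\sin{\left(y \right)} \cos{\left(y \right)}]:  - 6 B C = 60
  [\sin{\left(y \right)} \cos^{2}{\left(y \right)}]:  - 9 B C^{2} = 450
  [\sin^{2}{\left(y \right)} \cos{\left(y \right)}]:  - 9 B^{2} C = -180
  [e^{- y} \sin{\left(y \right)} \cos{\left(y \right)}]:  - 6 A B C = 60
  [e^{- 3 y}]:  3 A^{3} = 3
  [e^{- 2 y}]:  3 A^{2} = 3
  [\sin^{2}{\left(y \right)}]:  - 3 B^{2} = -12
  [\sin^{3}{\left(y \right)}]:  - 3 B^{3} = 24
  [\cos^{2}{\left(y \right)}]:  - 3 C^{2} = -75
  [\cos^{3}{\left(y \right)}]:  - 3 C^{3} = -375
Solving: A = 1, B = -2, C = 5.
Check against the point condition:
  u(0, 0) = 6  ⟹  A + C = 6  ✓
Hence u(x, y) = - 2 \sin{\left(y \right)} + 5 \cos{\left(y \right)} + e^{- y}.

Answer: u(x, y) = - 2 \sin{\left(y \right)} + 5 \cos{\left(y \right)} + e^{- y}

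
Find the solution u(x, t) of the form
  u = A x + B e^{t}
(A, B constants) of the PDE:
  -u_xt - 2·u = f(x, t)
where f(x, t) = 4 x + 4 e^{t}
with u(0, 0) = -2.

Substitute the ansatz u = A x + B e^{t} into the left-hand side.
Derivatives of the ansatz:
  u_xt = 0
Term by term:
  -u_xt = 0
  -2·u = - 2 A x - 2 B e^{t}
So the left-hand side equals
  - 2 A x - 2 B e^{t}
This must equal f(x, t) = 4 x + 4 e^{t} identically.
Matching coefficients of the independent functions:
  [x]:  - 2 A = 4
  [e^{t}]:  - 2 B = 4
Solving: A = -2, B = -2.
Check against the point condition:
  u(0, 0) = -2  ⟹  B = -2  ✓
Hence u(x, t) = - 2 x - 2 e^{t}.

Answer: u(x, t) = - 2 x - 2 e^{t}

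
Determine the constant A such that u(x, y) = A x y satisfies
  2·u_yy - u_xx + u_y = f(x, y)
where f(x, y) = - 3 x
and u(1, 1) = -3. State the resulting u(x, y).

Substitute the ansatz u = A x y into the left-hand side.
Derivatives of the ansatz:
  u_yy = 0
  u_xx = 0
  u_y = A x
Term by term:
  2·u_yy = 0
  -u_xx = 0
  u_y = A x
So the left-hand side equals
  A x
This must equal f(x, y) = - 3 x identically.
Matching coefficients of the independent functions:
  [x]:  A = -3
Solving: A = -3.
Check against the point condition:
  u(1, 1) = -3  ⟹  A = -3  ✓
Hence u(x, y) = - 3 x y.

Answer: u(x, y) = - 3 x y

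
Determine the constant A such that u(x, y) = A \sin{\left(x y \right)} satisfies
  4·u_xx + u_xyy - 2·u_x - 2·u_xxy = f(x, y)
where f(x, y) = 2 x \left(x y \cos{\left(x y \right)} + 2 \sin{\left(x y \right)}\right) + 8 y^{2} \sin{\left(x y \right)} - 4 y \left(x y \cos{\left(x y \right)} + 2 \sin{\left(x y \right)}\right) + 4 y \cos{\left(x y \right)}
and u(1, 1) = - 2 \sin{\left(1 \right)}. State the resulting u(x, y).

Substitute the ansatz u = A \sin{\left(x y \right)} into the left-hand side.
Derivatives of the ansatz:
  u_xx = - A y^{2} \sin{\left(x y \right)}
  u_xyy = - A x^{2} y \cos{\left(x y \right)} - 2 A x \sin{\left(x y \right)}
  u_x = A y \cos{\left(x y \right)}
  u_xxy = - A x y^{2} \cos{\left(x y \right)} - 2 A y \sin{\left(x y \right)}
Term by term:
  4·u_xx = - 4 A y^{2} \sin{\left(x y \right)}
  u_xyy = - A x^{2} y \cos{\left(x y \right)} - 2 A x \sin{\left(x y \right)}
  -2·u_x = - 2 A y \cos{\left(x y \right)}
  -2·u_xxy = 2 A x y^{2} \cos{\left(x y \right)} + 4 A y \sin{\left(x y \right)}
So the left-hand side equals
  - A x^{2} y \cos{\left(x y \right)} + 2 A x y^{2} \cos{\left(x y \right)} - 2 A x \sin{\left(x y \right)} - 4 A y^{2} \sin{\left(x y \right)} + 4 A y \sin{\left(x y \right)} - 2 A y \cos{\left(x y \right)}
This must equal f(x, y) identically; expanded, f = 2 x^{2} y \cos{\left(x y \right)} - 4 x y^{2} \cos{\left(x y \right)} + 4 x \sin{\left(x y \right)} + 8 y^{2} \sin{\left(x y \right)} - 8 y \sin{\left(x y \right)} + 4 y \cos{\left(x y \right)}.
Matching coefficients of the independent functions:
  [x \sin{\left(x y \right)}, y \cos{\left(x y \right)}]:  - 2 A = 4
  [y \sin{\left(x y \right)}]:  4 A = -8
  [y^{2} \sin{\left(x y \right)}]:  - 4 A = 8
  [x y^{2} \cos{\left(x y \right)}]:  2 A = -4
  [x^{2} y \cos{\left(x y \right)}]:  - A = 2
Solving: A = -2.
Check against the point condition:
  u(1, 1) = - 2 \sin{\left(1 \right)}  ⟹  A \sin{\left(1 \right)} = - 2 \sin{\left(1 \right)}  ✓
Hence u(x, y) = - 2 \sin{\left(x y \right)}.

Answer: u(x, y) = - 2 \sin{\left(x y \right)}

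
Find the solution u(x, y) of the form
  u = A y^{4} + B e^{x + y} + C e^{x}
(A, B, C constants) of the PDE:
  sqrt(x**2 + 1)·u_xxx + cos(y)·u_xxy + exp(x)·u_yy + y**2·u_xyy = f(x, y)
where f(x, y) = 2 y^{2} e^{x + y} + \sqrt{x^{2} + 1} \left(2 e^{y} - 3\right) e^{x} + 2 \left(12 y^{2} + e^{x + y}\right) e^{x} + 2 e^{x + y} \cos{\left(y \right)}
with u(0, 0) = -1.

Substitute the ansatz u = A y^{4} + B e^{x + y} + C e^{x} into the left-hand side.
Derivatives of the ansatz:
  u_xxx = B e^{x} e^{y} + C e^{x}
  u_xxy = B e^{x} e^{y}
  u_yy = 12 A y^{2} + B e^{x} e^{y}
  u_xyy = B e^{x} e^{y}
Term by term:
  sqrt(x**2 + 1)·u_xxx = B \sqrt{x^{2} + 1} e^{x} e^{y} + C \sqrt{x^{2} + 1} e^{x}
  cos(y)·u_xxy = B e^{x} e^{y} \cos{\left(y \right)}
  exp(x)·u_yy = 12 A y^{2} e^{x} + B e^{2 x} e^{y}
  y**2·u_xyy = B y^{2} e^{x} e^{y}
So the left-hand side equals
  12 A y^{2} e^{x} + B y^{2} e^{x} e^{y} + B \sqrt{x^{2} + 1} e^{x} e^{y} + B e^{2 x} e^{y} + B e^{x} e^{y} \cos{\left(y \right)} + C \sqrt{x^{2} + 1} e^{x}
This must equal f(x, y) identically; expanded, f = 2 y^{2} e^{x} e^{y} + 24 y^{2} e^{x} + 2 \sqrt{x^{2} + 1} e^{x} e^{y} - 3 \sqrt{x^{2} + 1} e^{x} + 2 e^{2 x} e^{y} + 2 e^{x} e^{y} \cos{\left(y \right)}.
Matching coefficients of the independent functions:
  [y^{2} e^{x}]:  12 A = 24
  [\sqrt{x^{2} + 1} e^{x}]:  C = -3
  [e^{2 x} e^{y}, y^{2} e^{x} e^{y}, \sqrt{x^{2} + 1} e^{x} e^{y}, e^{x} e^{y} \cos{\left(y \right)}]:  B = 2
Solving: A = 2, B = 2, C = -3.
Check against the point condition:
  u(0, 0) = -1  ⟹  B + C = -1  ✓
Hence u(x, y) = 2 y^{4} - 3 e^{x} + 2 e^{x + y}.

Answer: u(x, y) = 2 y^{4} - 3 e^{x} + 2 e^{x + y}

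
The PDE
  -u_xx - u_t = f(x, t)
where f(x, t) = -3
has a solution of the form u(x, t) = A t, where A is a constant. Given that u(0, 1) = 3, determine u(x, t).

Substitute the ansatz u = A t into the left-hand side.
Derivatives of the ansatz:
  u_xx = 0
  u_t = A
Term by term:
  -u_xx = 0
  -u_t = - A
So the left-hand side equals
  - A
This must equal f(x, t) = -3 identically.
Matching coefficients of the independent functions:
  [constant term]:  - A = -3
Solving: A = 3.
Check against the point condition:
  u(0, 1) = 3  ⟹  A = 3  ✓
Hence u(x, t) = 3 t.

Answer: u(x, t) = 3 t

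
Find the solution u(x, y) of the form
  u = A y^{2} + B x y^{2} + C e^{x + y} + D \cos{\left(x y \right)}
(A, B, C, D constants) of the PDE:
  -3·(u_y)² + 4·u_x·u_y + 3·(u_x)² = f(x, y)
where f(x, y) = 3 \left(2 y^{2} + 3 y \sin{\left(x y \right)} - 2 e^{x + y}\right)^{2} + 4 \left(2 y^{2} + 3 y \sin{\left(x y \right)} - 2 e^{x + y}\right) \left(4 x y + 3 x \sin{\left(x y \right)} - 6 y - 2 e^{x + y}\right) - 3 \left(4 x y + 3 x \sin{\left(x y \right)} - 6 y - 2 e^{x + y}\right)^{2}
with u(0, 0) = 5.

Substitute the ansatz u = A y^{2} + B x y^{2} + C e^{x + y} + D \cos{\left(x y \right)} into the left-hand side.
Derivatives of the ansatz:
  u_y = 2 A y + 2 B x y + C e^{x} e^{y} - D x \sin{\left(x y \right)}
  u_x = B y^{2} + C e^{x} e^{y} - D y \sin{\left(x y \right)}
Term by term:
  -3·(u_y)² = - 12 A^{2} y^{2} - 24 A B x y^{2} - 12 A C y e^{x} e^{y} + 12 A D x y \sin{\left(x y \right)} - 12 B^{2} x^{2} y^{2} - 12 B C x y e^{x} e^{y} + 12 B D x^{2} y \sin{\left(x y \right)} - 3 C^{2} e^{2 x} e^{2 y} + 6 C D x e^{x} e^{y} \sin{\left(x y \right)} - 3 D^{2} x^{2} \sin^{2}{\left(x y \right)}
  4·u_x·u_y = 8 A B y^{3} + 8 A C y e^{x} e^{y} - 8 A D y^{2} \sin{\left(x y \right)} + 8 B^{2} x y^{3} + 8 B C x y e^{x} e^{y} + 4 B C y^{2} e^{x} e^{y} - 12 B D x y^{2} \sin{\left(x y \right)} + 4 C^{2} e^{2 x} e^{2 y} - 4 C D x e^{x} e^{y} \sin{\left(x y \right)} - 4 C D y e^{x} e^{y} \sin{\left(x y \right)} + 4 D^{2} x y \sin^{2}{\left(x y \right)}
  3·(u_x)² = 3 B^{2} y^{4} + 6 B C y^{2} e^{x} e^{y} - 6 B D y^{3} \sin{\left(x y \right)} + 3 C^{2} e^{2 x} e^{2 y} - 6 C D y e^{x} e^{y} \sin{\left(x y \right)} + 3 D^{2} y^{2} \sin^{2}{\left(x y \right)}
So the left-hand side equals
  - 12 A^{2} y^{2} - 24 A B x y^{2} + 8 A B y^{3} - 4 A C y e^{x} e^{y} + 12 A D x y \sin{\left(x y \right)} - 8 A D y^{2} \sin{\left(x y \right)} - 12 B^{2} x^{2} y^{2} + 8 B^{2} x y^{3} + 3 B^{2} y^{4} - 4 B C x y e^{x} e^{y} + 10 B C y^{2} e^{x} e^{y} + 12 B D x^{2} y \sin{\left(x y \right)} - 12 B D x y^{2} \sin{\left(x y \right)} - 6 B D y^{3} \sin{\left(x y \right)} + 4 C^{2} e^{2 x} e^{2 y} + 2 C D x e^{x} e^{y} \sin{\left(x y \right)} - 10 C D y e^{x} e^{y} \sin{\left(x y \right)} - 3 D^{2} x^{2} \sin^{2}{\left(x y \right)} + 4 D^{2} x y \sin^{2}{\left(x y \right)} + 3 D^{2} y^{2} \sin^{2}{\left(x y \right)}
This must equal f(x, y) identically; expanded, f = - 48 x^{2} y^{2} - 72 x^{2} y \sin{\left(x y \right)} - 27 x^{2} \sin^{2}{\left(x y \right)} + 32 x y^{3} + 72 x y^{2} \sin{\left(x y \right)} + 144 x y^{2} + 16 x y e^{x} e^{y} + 36 x y \sin^{2}{\left(x y \right)} + 108 x y \sin{\left(x y \right)} + 12 x e^{x} e^{y} \sin{\left(x y \right)} + 12 y^{4} + 36 y^{3} \sin{\left(x y \right)} - 48 y^{3} - 40 y^{2} e^{x} e^{y} + 27 y^{2} \sin^{2}{\left(x y \right)} - 72 y^{2} \sin{\left(x y \right)} - 108 y^{2} - 60 y e^{x} e^{y} \sin{\left(x y \right)} - 24 y e^{x} e^{y} + 16 e^{2 x} e^{2 y}.
Matching coefficients of the independent functions:
(each divided by its leading coefficient; functions giving the same equation are listed together)
  [y^{2}]:  A^{2} - 9 = 0
  [y^{3}, x y^{2}]:  A B + 6 = 0
  [y^{4}, x y^{3}, x^{2} y^{2}]:  B^{2} - 4 = 0
  [x^{2} \sin^{2}{\left(x y \right)}, y^{2} \sin^{2}{\left(x y \right)}, x y \sin^{2}{\left(x y \right)}]:  D^{2} - 9 = 0
  [y^{2} \sin{\left(x y \right)}, x y \sin{\left(x y \right)}]:  A D - 9 = 0
  [y^{3} \sin{\left(x y \right)}, x y^{2} \sin{\left(x y \right)}, x^{2} y \sin{\left(x y \right)}]:  B D + 6 = 0
  [e^{2 x} e^{2 y}]:  C^{2} - 4 = 0
  [y e^{x} e^{y}]:  A C - 6 = 0
  [y^{2} e^{x} e^{y}, x y e^{x} e^{y}]:  B C + 4 = 0
  [x e^{x} e^{y} \sin{\left(x y \right)}, y e^{x} e^{y} \sin{\left(x y \right)}]:  C D - 6 = 0
These equations allow (A, B, C, D) = (-3, 2, -2, -3) or (3, -2, 2, 3).
Impose the point condition(s):
  u(0, 0) = 5  ⟹  C + D = 5
Only A = 3, B = -2, C = 2, D = 3 satisfies everything.
Hence u(x, y) = - 2 x y^{2} + 3 y^{2} + 2 e^{x + y} + 3 \cos{\left(x y \right)}.

Answer: u(x, y) = - 2 x y^{2} + 3 y^{2} + 2 e^{x + y} + 3 \cos{\left(x y \right)}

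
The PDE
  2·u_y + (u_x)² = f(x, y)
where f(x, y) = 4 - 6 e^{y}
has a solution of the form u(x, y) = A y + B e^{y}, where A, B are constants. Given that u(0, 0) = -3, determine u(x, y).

Substitute the ansatz u = A y + B e^{y} into the left-hand side.
Derivatives of the ansatz:
  u_y = A + B e^{y}
  u_x = 0
Term by term:
  2·u_y = 2 A + 2 B e^{y}
  (u_x)² = 0
So the left-hand side equals
  2 A + 2 B e^{y}
This must equal f(x, y) = 4 - 6 e^{y} identically.
Matching coefficients of the independent functions:
  [constant term]:  2 A = 4
  [e^{y}]:  2 B = -6
Solving: A = 2, B = -3.
Check against the point condition:
  u(0, 0) = -3  ⟹  B = -3  ✓
Hence u(x, y) = 2 y - 3 e^{y}.

Answer: u(x, y) = 2 y - 3 e^{y}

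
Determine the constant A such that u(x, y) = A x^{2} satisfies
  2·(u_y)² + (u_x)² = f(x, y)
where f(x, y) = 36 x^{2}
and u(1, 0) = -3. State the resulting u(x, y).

Answer: u(x, y) = - 3 x^{2}

Derivation:
Substitute the ansatz u = A x^{2} into the left-hand side.
Derivatives of the ansatz:
  u_y = 0
  u_x = 2 A x
Term by term:
  2·(u_y)² = 0
  (u_x)² = 4 A^{2} x^{2}
So the left-hand side equals
  4 A^{2} x^{2}
This must equal f(x, y) = 36 x^{2} identically.
Matching coefficients of the independent functions:
  [x^{2}]:  4 A^{2} = 36
These equations allow (A) = (-3) or (3).
Impose the point condition(s):
  u(1, 0) = -3  ⟹  A = -3
Only A = -3 satisfies everything.
Hence u(x, y) = - 3 x^{2}.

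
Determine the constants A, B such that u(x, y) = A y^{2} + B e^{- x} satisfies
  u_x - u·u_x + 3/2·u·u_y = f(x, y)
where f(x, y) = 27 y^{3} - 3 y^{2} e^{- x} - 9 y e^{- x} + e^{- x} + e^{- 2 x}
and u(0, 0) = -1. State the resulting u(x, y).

Substitute the ansatz u = A y^{2} + B e^{- x} into the left-hand side.
Derivatives of the ansatz:
  u_x = - B e^{- x}
  u_y = 2 A y
Term by term:
  u_x = - B e^{- x}
  -u·u_x = A B y^{2} e^{- x} + B^{2} e^{- 2 x}
  3/2·u·u_y = 3 A^{2} y^{3} + 3 A B y e^{- x}
So the left-hand side equals
  3 A^{2} y^{3} + A B y^{2} e^{- x} + 3 A B y e^{- x} + B^{2} e^{- 2 x} - B e^{- x}
This must equal f(x, y) = 27 y^{3} - 3 y^{2} e^{- x} - 9 y e^{- x} + e^{- x} + e^{- 2 x} identically.
Matching coefficients of the independent functions:
  [y^{3}]:  3 A^{2} = 27
  [y e^{- x}]:  3 A B = -9
  [y^{2} e^{- x}]:  A B = -3
  [e^{- 2 x}]:  B^{2} = 1
  [e^{- x}]:  - B = 1
Solving: A = 3, B = -1.
Check against the point condition:
  u(0, 0) = -1  ⟹  B = -1  ✓
Hence u(x, y) = 3 y^{2} - e^{- x}.

Answer: u(x, y) = 3 y^{2} - e^{- x}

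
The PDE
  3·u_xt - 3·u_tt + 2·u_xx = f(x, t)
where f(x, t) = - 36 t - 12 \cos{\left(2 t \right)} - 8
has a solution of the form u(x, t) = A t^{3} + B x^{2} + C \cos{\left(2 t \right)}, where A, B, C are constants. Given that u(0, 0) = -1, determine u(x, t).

Substitute the ansatz u = A t^{3} + B x^{2} + C \cos{\left(2 t \right)} into the left-hand side.
Derivatives of the ansatz:
  u_xt = 0
  u_tt = 6 A t - 4 C \cos{\left(2 t \right)}
  u_xx = 2 B
Term by term:
  3·u_xt = 0
  -3·u_tt = - 18 A t + 12 C \cos{\left(2 t \right)}
  2·u_xx = 4 B
So the left-hand side equals
  - 18 A t + 4 B + 12 C \cos{\left(2 t \right)}
This must equal f(x, t) = - 36 t - 12 \cos{\left(2 t \right)} - 8 identically.
Matching coefficients of the independent functions:
  [constant term]:  4 B = -8
  [t]:  - 18 A = -36
  [\cos{\left(2 t \right)}]:  12 C = -12
Solving: A = 2, B = -2, C = -1.
Check against the point condition:
  u(0, 0) = -1  ⟹  C = -1  ✓
Hence u(x, t) = 2 t^{3} - 2 x^{2} - \cos{\left(2 t \right)}.

Answer: u(x, t) = 2 t^{3} - 2 x^{2} - \cos{\left(2 t \right)}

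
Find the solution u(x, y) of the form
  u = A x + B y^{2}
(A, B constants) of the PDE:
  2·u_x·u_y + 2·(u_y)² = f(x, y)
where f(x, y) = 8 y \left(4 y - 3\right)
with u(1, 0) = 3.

Answer: u(x, y) = 3 x - 2 y^{2}

Derivation:
Substitute the ansatz u = A x + B y^{2} into the left-hand side.
Derivatives of the ansatz:
  u_x = A
  u_y = 2 B y
Term by term:
  2·u_x·u_y = 4 A B y
  2·(u_y)² = 8 B^{2} y^{2}
So the left-hand side equals
  4 A B y + 8 B^{2} y^{2}
This must equal f(x, y) identically; expanded, f = 32 y^{2} - 24 y.
Matching coefficients of the independent functions:
  [y]:  4 A B = -24
  [y^{2}]:  8 B^{2} = 32
These equations allow (A, B) = (-3, 2) or (3, -2).
Impose the point condition(s):
  u(1, 0) = 3  ⟹  A = 3
Only A = 3, B = -2 satisfies everything.
Hence u(x, y) = 3 x - 2 y^{2}.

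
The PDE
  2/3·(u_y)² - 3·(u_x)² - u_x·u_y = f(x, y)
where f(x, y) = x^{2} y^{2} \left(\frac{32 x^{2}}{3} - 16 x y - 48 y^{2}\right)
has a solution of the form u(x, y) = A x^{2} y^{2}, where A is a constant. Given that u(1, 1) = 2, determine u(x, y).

Substitute the ansatz u = A x^{2} y^{2} into the left-hand side.
Derivatives of the ansatz:
  u_y = 2 A x^{2} y
  u_x = 2 A x y^{2}
Term by term:
  2/3·(u_y)² = \frac{8 A^{2} x^{4} y^{2}}{3}
  -3·(u_x)² = - 12 A^{2} x^{2} y^{4}
  -u_x·u_y = - 4 A^{2} x^{3} y^{3}
So the left-hand side equals
  \frac{8 A^{2} x^{4} y^{2}}{3} - 4 A^{2} x^{3} y^{3} - 12 A^{2} x^{2} y^{4}
This must equal f(x, y) identically; expanded, f = \frac{32 x^{4} y^{2}}{3} - 16 x^{3} y^{3} - 48 x^{2} y^{4}.
Matching coefficients of the independent functions:
  [x^{2} y^{4}]:  - 12 A^{2} = -48
  [x^{3} y^{3}]:  - 4 A^{2} = -16
  [x^{4} y^{2}]:  \frac{8 A^{2}}{3} = \frac{32}{3}
These equations allow (A) = (-2) or (2).
Impose the point condition(s):
  u(1, 1) = 2  ⟹  A = 2
Only A = 2 satisfies everything.
Hence u(x, y) = 2 x^{2} y^{2}.

Answer: u(x, y) = 2 x^{2} y^{2}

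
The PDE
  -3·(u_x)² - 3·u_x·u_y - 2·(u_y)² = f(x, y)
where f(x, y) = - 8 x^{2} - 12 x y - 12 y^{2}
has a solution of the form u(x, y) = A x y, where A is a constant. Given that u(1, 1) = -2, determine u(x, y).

Answer: u(x, y) = - 2 x y

Derivation:
Substitute the ansatz u = A x y into the left-hand side.
Derivatives of the ansatz:
  u_x = A y
  u_y = A x
Term by term:
  -3·(u_x)² = - 3 A^{2} y^{2}
  -3·u_x·u_y = - 3 A^{2} x y
  -2·(u_y)² = - 2 A^{2} x^{2}
So the left-hand side equals
  - 2 A^{2} x^{2} - 3 A^{2} x y - 3 A^{2} y^{2}
This must equal f(x, y) = - 8 x^{2} - 12 x y - 12 y^{2} identically.
Matching coefficients of the independent functions:
  [x^{2}]:  - 2 A^{2} = -8
  [y^{2}, x y]:  - 3 A^{2} = -12
These equations allow (A) = (-2) or (2).
Impose the point condition(s):
  u(1, 1) = -2  ⟹  A = -2
Only A = -2 satisfies everything.
Hence u(x, y) = - 2 x y.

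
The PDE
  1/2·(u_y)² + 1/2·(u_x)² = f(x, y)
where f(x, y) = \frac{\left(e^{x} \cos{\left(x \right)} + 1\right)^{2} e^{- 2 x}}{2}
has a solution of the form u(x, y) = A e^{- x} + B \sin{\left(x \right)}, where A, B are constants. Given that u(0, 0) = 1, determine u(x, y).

Substitute the ansatz u = A e^{- x} + B \sin{\left(x \right)} into the left-hand side.
Derivatives of the ansatz:
  u_y = 0
  u_x = - A e^{- x} + B \cos{\left(x \right)}
Term by term:
  1/2·(u_y)² = 0
  1/2·(u_x)² = \frac{A^{2} e^{- 2 x}}{2} - A B e^{- x} \cos{\left(x \right)} + \frac{B^{2} \cos^{2}{\left(x \right)}}{2}
So the left-hand side equals
  \frac{A^{2} e^{- 2 x}}{2} - A B e^{- x} \cos{\left(x \right)} + \frac{B^{2} \cos^{2}{\left(x \right)}}{2}
This must equal f(x, y) identically; expanded, f = \frac{\cos^{2}{\left(x \right)}}{2} + e^{- x} \cos{\left(x \right)} + \frac{e^{- 2 x}}{2}.
Matching coefficients of the independent functions:
  [e^{- x} \cos{\left(x \right)}]:  - A B = 1
  [e^{- 2 x}]:  \frac{A^{2}}{2} = \frac{1}{2}
  [\cos^{2}{\left(x \right)}]:  \frac{B^{2}}{2} = \frac{1}{2}
These equations allow (A, B) = (-1, 1) or (1, -1).
Impose the point condition(s):
  u(0, 0) = 1  ⟹  A = 1
Only A = 1, B = -1 satisfies everything.
Hence u(x, y) = - \sin{\left(x \right)} + e^{- x}.

Answer: u(x, y) = - \sin{\left(x \right)} + e^{- x}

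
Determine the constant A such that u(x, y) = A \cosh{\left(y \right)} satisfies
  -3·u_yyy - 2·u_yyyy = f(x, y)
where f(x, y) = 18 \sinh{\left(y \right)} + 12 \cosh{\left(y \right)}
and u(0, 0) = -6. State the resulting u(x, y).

Answer: u(x, y) = - 6 \cosh{\left(y \right)}

Derivation:
Substitute the ansatz u = A \cosh{\left(y \right)} into the left-hand side.
Derivatives of the ansatz:
  u_yyy = A \sinh{\left(y \right)}
  u_yyyy = A \cosh{\left(y \right)}
Term by term:
  -3·u_yyy = - 3 A \sinh{\left(y \right)}
  -2·u_yyyy = - 2 A \cosh{\left(y \right)}
So the left-hand side equals
  - 3 A \sinh{\left(y \right)} - 2 A \cosh{\left(y \right)}
This must equal f(x, y) = 18 \sinh{\left(y \right)} + 12 \cosh{\left(y \right)} identically.
Matching coefficients of the independent functions:
  [\sinh{\left(y \right)}]:  - 3 A = 18
  [\cosh{\left(y \right)}]:  - 2 A = 12
Solving: A = -6.
Check against the point condition:
  u(0, 0) = -6  ⟹  A = -6  ✓
Hence u(x, y) = - 6 \cosh{\left(y \right)}.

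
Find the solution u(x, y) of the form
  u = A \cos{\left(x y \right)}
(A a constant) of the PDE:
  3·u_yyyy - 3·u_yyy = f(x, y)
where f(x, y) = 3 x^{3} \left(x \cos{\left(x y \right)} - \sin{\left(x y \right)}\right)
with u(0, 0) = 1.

Substitute the ansatz u = A \cos{\left(x y \right)} into the left-hand side.
Derivatives of the ansatz:
  u_yyyy = A x^{4} \cos{\left(x y \right)}
  u_yyy = A x^{3} \sin{\left(x y \right)}
Term by term:
  3·u_yyyy = 3 A x^{4} \cos{\left(x y \right)}
  -3·u_yyy = - 3 A x^{3} \sin{\left(x y \right)}
So the left-hand side equals
  3 A x^{4} \cos{\left(x y \right)} - 3 A x^{3} \sin{\left(x y \right)}
This must equal f(x, y) identically; expanded, f = 3 x^{4} \cos{\left(x y \right)} - 3 x^{3} \sin{\left(x y \right)}.
Matching coefficients of the independent functions:
  [x^{3} \sin{\left(x y \right)}]:  - 3 A = -3
  [x^{4} \cos{\left(x y \right)}]:  3 A = 3
Solving: A = 1.
Check against the point condition:
  u(0, 0) = 1  ⟹  A = 1  ✓
Hence u(x, y) = \cos{\left(x y \right)}.

Answer: u(x, y) = \cos{\left(x y \right)}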